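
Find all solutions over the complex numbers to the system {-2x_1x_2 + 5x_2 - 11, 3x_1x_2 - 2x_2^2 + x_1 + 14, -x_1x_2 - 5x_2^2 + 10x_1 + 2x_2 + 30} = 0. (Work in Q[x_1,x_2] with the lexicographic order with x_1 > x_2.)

{(-3, 1)}

Compute a lex Gröbner basis by Buchberger's algorithm.
f_1 = -2x_1x_2 + 5x_2 - 11, LT = x_1x_2.
f_2 = 3x_1x_2 + x_1 - 2x_2^2 + 14, LT = x_1x_2.
f_3 = -x_1x_2 + 10x_1 - 5x_2^2 + 2x_2 + 30, LT = x_1x_2.

S(f_1,f_2): lcm = x_1x_2. S = -1/3x_1 + 2/3x_2^2 - 5/2x_2 + 5/6.
  leading term x_1: no divisor's leading term divides it; move -1/3x_1 to the remainder.
  leading term x_2^2: no divisor's leading term divides it; move 2/3x_2^2 to the remainder.
  leading term x_2: no divisor's leading term divides it; move -5/2x_2 to the remainder.
  leading term 1: no divisor's leading term divides it; move 5/6 to the remainder.
  remainder -1/3x_1 + 2/3x_2^2 - 5/2x_2 + 5/6 ≠ 0; add h_4 = -1/3x_1 + 2/3x_2^2 - 5/2x_2 + 5/6 to the basis.

S(f_1,f_3): lcm = x_1x_2. S = 10x_1 - 5x_2^2 - 1/2x_2 + 71/2.
  leading term x_1: subtract (-30)·h_4 from 10x_1 - 5x_2^2 - 1/2x_2 + 71/2 → 15x_2^2 - 151/2x_2 + 121/2
  leading term x_2^2: no divisor's leading term divides it; move 15x_2^2 to the remainder.
  leading term x_2: no divisor's leading term divides it; move -151/2x_2 to the remainder.
  leading term 1: no divisor's leading term divides it; move 121/2 to the remainder.
  remainder 15x_2^2 - 151/2x_2 + 121/2 ≠ 0; add h_5 = 15x_2^2 - 151/2x_2 + 121/2 to the basis.

S(f_1,h_4): lcm = x_1x_2. S = 2x_2^3 - 15/2x_2^2 + 11/2.
  leading term x_2^3: subtract (2/15x_2)·h_5 from 2x_2^3 - 15/2x_2^2 + 11/2 → 77/30x_2^2 - 121/15x_2 + 11/2
  leading term x_2^2: subtract (77/450)·h_5 from 77/30x_2^2 - 121/15x_2 + 11/2 → 4367/900x_2 - 4367/900
  leading term x_2: no divisor's leading term divides it; move 4367/900x_2 to the remainder.
  leading term 1: no divisor's leading term divides it; move -4367/900 to the remainder.
  remainder 4367/900x_2 - 4367/900 ≠ 0; add h_6 = 4367/900x_2 - 4367/900 to the basis.

The other S-polynomials (S(f_2,f_3), S(f_2,h_4), S(f_3,h_4), S(f_1,h_5), S(f_2,h_5), S(f_3,h_5), S(h_4,h_5), S(f_1,h_6), S(f_2,h_6), S(f_3,h_6), S(h_4,h_6), S(h_5,h_6)) all reduce to 0 modulo the current basis, so we have a Gröbner basis.
Inter-reduce: drop elements whose leading term is divisible by another's, tail-reduce, and make monic.
Reduced Gröbner basis: {x_1 + 3, x_2 - 1}.

The lex basis is triangular: the last element involves only x_2. Solving x_2 - 1 = 0 gives x_2 ∈ {1}; substituting each value into the earlier elements determines the remaining variables.
  x_2 = 1: the earlier basis element becomes x_1 + 3 = 0, giving x_1 = -3 — point (-3, 1).
Substituting each solution back into the original system confirms all equations vanish.
This is the nonlinear analogue of row-reducing a linear system.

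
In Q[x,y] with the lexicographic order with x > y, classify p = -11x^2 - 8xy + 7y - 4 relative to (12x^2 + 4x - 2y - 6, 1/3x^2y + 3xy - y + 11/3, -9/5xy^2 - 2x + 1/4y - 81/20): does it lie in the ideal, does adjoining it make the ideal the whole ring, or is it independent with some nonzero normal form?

-11x^2 - 8xy + 7y - 4 lies in I (it reduces to 0).

First compute the reduced Gröbner basis of I by Buchberger's algorithm.
f_1 = 12x^2 + 4x - 2y - 6, LT = x^2.
f_2 = 1/3x^2y + 3xy - y + 11/3, LT = x^2y.
f_3 = -9/5xy^2 - 2x + 1/4y - 81/20, LT = xy^2.

S(f_1,f_2): lcm = x^2y. S = -26/3xy - 1/6y^2 + 5/2y - 11.
  leading term xy: no divisor's leading term divides it; move -26/3xy to the remainder.
  leading term y^2: no divisor's leading term divides it; move -1/6y^2 to the remainder.
  leading term y: no divisor's leading term divides it; move 5/2y to the remainder.
  leading term 1: no divisor's leading term divides it; move -11 to the remainder.
  remainder -26/3xy - 1/6y^2 + 5/2y - 11 ≠ 0; add h_4 = -26/3xy - 1/6y^2 + 5/2y - 11 to the basis.

S(f_1,f_3): lcm = x^2y^2. S = -10/9x^2 + 1/3xy^2 + 5/36xy - 9/4x - 1/6y^3 - 1/2y^2.
  leading term x^2: subtract (-5/54)·f_1 from -10/9x^2 + 1/3xy^2 + 5/36xy - 9/4x - 1/6y^3 - 1/2y^2 → 1/3xy^2 + 5/36xy - 203/108x - 1/6y^3 - 1/2y^2 - 5/27y - 5/9
  leading term xy^2: subtract (-5/27)·f_3 from 1/3xy^2 + 5/36xy - 203/108x - 1/6y^3 - 1/2y^2 - 5/27y - 5/9 → 5/36xy - 9/4x - 1/6y^3 - 1/2y^2 - 5/36y - 47/36
  leading term xy: subtract (-5/312)·h_4 from 5/36xy - 9/4x - 1/6y^3 - 1/2y^2 - 5/36y - 47/36 → -9/4x - 1/6y^3 - 941/1872y^2 - 185/1872y - 1387/936
  leading term x: no divisor's leading term divides it; move -9/4x to the remainder.
  leading term y^3: no divisor's leading term divides it; move -1/6y^3 to the remainder.
  leading term y^2: no divisor's leading term divides it; move -941/1872y^2 to the remainder.
  leading term y: no divisor's leading term divides it; move -185/1872y to the remainder.
  leading term 1: no divisor's leading term divides it; move -1387/936 to the remainder.
  remainder -9/4x - 1/6y^3 - 941/1872y^2 - 185/1872y - 1387/936 ≠ 0; add h_5 = -9/4x - 1/6y^3 - 941/1872y^2 - 185/1872y - 1387/936 to the basis.

S(f_2,f_3): lcm = x^2y^2. S = -10/9x^2 + 9xy^2 + 5/36xy - 9/4x - 3y^2 + 11y.
  leading term x^2: subtract (-5/54)·f_1 from -10/9x^2 + 9xy^2 + 5/36xy - 9/4x - 3y^2 + 11y → 9xy^2 + 5/36xy - 203/108x - 3y^2 + 292/27y - 5/9
  leading term xy^2: subtract (-5)·f_3 from 9xy^2 + 5/36xy - 203/108x - 3y^2 + 292/27y - 5/9 → 5/36xy - 1283/108x - 3y^2 + 1303/108y - 749/36
  leading term xy: subtract (-5/312)·h_4 from 5/36xy - 1283/108x - 3y^2 + 1303/108y - 749/36 → -1283/108x - 5621/1872y^2 + 67981/5616y - 19639/936
  leading term x: subtract (1283/243)·h_5 from -1283/108x - 5621/1872y^2 + 67981/5616y - 19639/936 → 1283/1458y^3 - 1525/4374y^2 + 55229/4374y - 57553/4374
  leading term y^3: no divisor's leading term divides it; move 1283/1458y^3 to the remainder.
  leading term y^2: no divisor's leading term divides it; move -1525/4374y^2 to the remainder.
  leading term y: no divisor's leading term divides it; move 55229/4374y to the remainder.
  leading term 1: no divisor's leading term divides it; move -57553/4374 to the remainder.
  remainder 1283/1458y^3 - 1525/4374y^2 + 55229/4374y - 57553/4374 ≠ 0; add h_6 = 1283/1458y^3 - 1525/4374y^2 + 55229/4374y - 57553/4374 to the basis.

S(f_1,h_4): lcm = x^2y. S = -1/52xy^2 + 97/156xy - 33/26x - 1/6y^2 - 1/2y.
  leading term xy^2: subtract (5/468)·f_3 from -1/52xy^2 + 97/156xy - 33/26x - 1/6y^2 - 1/2y → 97/156xy - 146/117x - 1/6y^2 - 941/1872y + 9/208
  leading term xy: subtract (-97/1352)·h_4 from 97/156xy - 146/117x - 1/6y^2 - 941/1872y + 9/208 → -146/117x - 483/2704y^2 - 1967/6084y - 2017/2704
  leading term x: subtract (584/1053)·h_5 from -146/117x - 483/2704y^2 - 1967/6084y - 2017/2704 → 292/3159y^3 + 197437/1971216y^2 - 132317/492804y + 149623/1971216
  leading term y^3: subtract (1752/16679)·h_6 from 292/3159y^3 + 197437/1971216y^2 - 132317/492804y + 149623/1971216 → 1423597/10407696y^2 - 4149629/2601924y + 15174919/10407696
  leading term y^2: no divisor's leading term divides it; move 1423597/10407696y^2 to the remainder.
  leading term y: no divisor's leading term divides it; move -4149629/2601924y to the remainder.
  leading term 1: no divisor's leading term divides it; move 15174919/10407696 to the remainder.
  remainder 1423597/10407696y^2 - 4149629/2601924y + 15174919/10407696 ≠ 0; add h_7 = 1423597/10407696y^2 - 4149629/2601924y + 15174919/10407696 to the basis.

S(f_2,h_5): lcm = x^2y. S = -2/27xy^4 - 941/4212xy^3 - 185/4212xy^2 + 17567/2106xy - 3y + 11.
  leading term xy^4: subtract (10/243y^2)·f_3 from -2/27xy^4 - 941/4212xy^3 - 185/4212xy^2 + 17567/2106xy - 3y + 11 → -941/4212xy^3 + 485/12636xy^2 + 17567/2106xy - 5/486y^3 + 1/6y^2 - 3y + 11
  leading term xy^3: subtract (4705/37908y)·f_3 from -941/4212xy^3 + 485/12636xy^2 + 17567/2106xy - 5/486y^3 + 1/6y^2 - 3y + 11 → 485/12636xy^2 + 81404/9477xy - 5/486y^3 + 20567/151632y^2 - 4675/1872y + 11
  leading term xy^2: subtract (-2425/113724)·f_3 from 485/12636xy^2 + 81404/9477xy - 5/486y^3 + 20567/151632y^2 - 4675/1872y + 11 → 81404/9477xy - 2425/56862x - 5/486y^3 + 20567/151632y^2 - 5450/2187y + 61291/5616
  leading term xy: subtract (-40702/41067)·h_4 from 81404/9477xy - 2425/56862x - 5/486y^3 + 20567/151632y^2 - 5450/2187y + 61291/5616 → -2425/56862x - 5/486y^3 - 19415/657072y^2 - 5255/369603y + 7495/657072
  leading term x: subtract (4850/255879)·h_5 from -2425/56862x - 5/486y^3 - 19415/657072y^2 - 5255/369603y + 7495/657072 → -10945/1535274y^3 - 9589685/479005488y^2 - 2956615/239502744y + 18917755/479005488
  leading term y^3: subtract (-10945/1350999)·h_6 from -10945/1535274y^3 - 9589685/479005488y^2 - 2956615/239502744y + 18917755/479005488 → -19258495/843023376y^2 + 37914535/421511688y - 56570575/843023376
  leading term y^2: subtract (-19258495/115311357)·h_7 from -19258495/843023376y^2 + 37914535/421511688y - 56570575/843023376 → -235062055/1332486792y + 235062055/1332486792
  leading term y: no divisor's leading term divides it; move -235062055/1332486792y to the remainder.
  leading term 1: no divisor's leading term divides it; move 235062055/1332486792 to the remainder.
  remainder -235062055/1332486792y + 235062055/1332486792 ≠ 0; add h_8 = -235062055/1332486792y + 235062055/1332486792 to the basis.

The other S-polynomials (S(f_2,h_4), S(f_3,h_4), S(f_1,h_5), S(f_3,h_5), S(h_4,h_5), S(f_1,h_6), S(f_2,h_6), S(f_3,h_6), S(h_4,h_6), S(h_5,h_6), S(f_1,h_7), S(f_2,h_7), S(f_3,h_7), S(h_4,h_7), S(h_5,h_7), S(h_6,h_7), S(f_1,h_8), S(f_2,h_8), S(f_3,h_8), S(h_4,h_8), S(h_5,h_8), S(h_6,h_8), S(h_7,h_8)) all reduce to 0 modulo the current basis, so we have a Gröbner basis.
Inter-reduce: drop elements whose leading term is divisible by another's, tail-reduce, and make monic.
Reduced Gröbner basis: {x + 1, y - 1}.
Label its elements g_1 = x + 1, g_2 = y - 1.

Reduce p = -11x^2 - 8xy + 7y - 4 modulo G:
  leading term x^2: subtract (-11x)·g_1 from -11x^2 - 8xy + 7y - 4 → -8xy + 11x + 7y - 4
  leading term xy: subtract (-8y)·g_1 from -8xy + 11x + 7y - 4 → 11x + 15y - 4
  leading term x: subtract (11)·g_1 from 11x + 15y - 4 → 15y - 15
  leading term y: subtract (15)·g_2 from 15y - 15 → 0
  normal form = 0.
Since the normal form is 0, p ∈ I.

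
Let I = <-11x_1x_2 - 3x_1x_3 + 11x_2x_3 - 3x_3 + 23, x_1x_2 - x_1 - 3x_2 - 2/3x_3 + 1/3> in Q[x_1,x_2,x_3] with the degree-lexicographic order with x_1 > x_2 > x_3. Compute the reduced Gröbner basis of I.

f_1 = -11x_1x_2 - 3x_1x_3 + 11x_2x_3 - 3x_3 + 23, LT = x_1x_2.
f_2 = x_1x_2 - x_1 - 3x_2 - 2/3x_3 + 1/3, LT = x_1x_2.

S(f_1,f_2): lcm = x_1x_2. S = 3/11x_1x_3 - x_2x_3 + x_1 + 3x_2 + 31/33x_3 - 80/33.
  reduce S modulo (f_1, f_2):
  remainder 3/11x_1x_3 - x_2x_3 + x_1 + 3x_2 + 31/33x_3 - 80/33 ≠ 0; add g_3 = 3/11x_1x_3 - x_2x_3 + x_1 + 3x_2 + 31/33x_3 - 80/33 to the basis.

S(f_1,g_3): lcm = x_1x_2x_3. S = 3/11x_1x_3^2 + 11/3x_2^2x_3 - x_2x_3^2 - 11/3x_1x_2 - 11x_2^2 - 31/9x_2x_3 + 3/11x_3^2 + 80/9x_2 - 23/11x_3.
  reduce S modulo (f_1, f_2, g_3):
  remainder 11/3x_2^2x_3 - 11x_2^2 - 91/9x_2x_3 - 2/3x_3^2 + 80/9x_2 + 4/3x_3 - 23/3 ≠ 0; add g_4 = 11/3x_2^2x_3 - 11x_2^2 - 91/9x_2x_3 - 2/3x_3^2 + 80/9x_2 + 4/3x_3 - 23/3 to the basis.

The other S-polynomials (S(f_2,g_3), S(f_1,g_4), S(f_2,g_4), S(g_3,g_4)) all reduce to 0 modulo the current basis, so we have a Gröbner basis.
Inter-reduce: drop elements whose leading term is divisible by another's, tail-reduce, and make monic.

G = {x_2^2x_3 - 3x_2^2 - 91/33x_2x_3 - 2/11x_3^2 + 80/33x_2 + 4/11x_3 - 23/11, x_1x_2 - x_1 - 3x_2 - 2/3x_3 + 1/3, x_1x_3 - 11/3x_2x_3 + 11/3x_1 + 11x_2 + 31/9x_3 - 80/9}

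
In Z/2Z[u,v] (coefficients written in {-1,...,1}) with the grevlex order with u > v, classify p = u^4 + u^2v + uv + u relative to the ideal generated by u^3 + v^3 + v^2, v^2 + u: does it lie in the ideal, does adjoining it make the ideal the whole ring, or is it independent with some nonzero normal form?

First compute the reduced Gröbner basis of I by Buchberger's algorithm.
f_1 = u^3 + v^3 + v^2, LT = u^3.
f_2 = v^2 + u, LT = v^2.

The S-polynomials (S(f_1,f_2)) all reduce to 0 modulo the current basis, so we have a Gröbner basis.
Inter-reduce: drop elements whose leading term is divisible by another's, tail-reduce, and make monic.
Reduced Gröbner basis: {u^3 + uv + u, v^2 + u}.
Label its elements g_1 = u^3 + uv + u, g_2 = v^2 + u.

Reduce p = u^4 + u^2v + uv + u modulo G:
  leading term u^4: subtract (u)·g_1 from u^4 + u^2v + uv + u → u^2 + uv + u
  leading term u^2: no divisor's leading term divides it; move u^2 to the remainder.
  leading term uv: no divisor's leading term divides it; move uv to the remainder.
  leading term u: no divisor's leading term divides it; move u to the remainder.
  normal form = u^2 + uv + u.
The normal form is nonzero, so p ∉ I. Since p minus its normal form lies in I, I + (p) = I + (r) where r = u^2 + uv + u; decide whether this ideal is the whole ring.
Run Buchberger on G together with r (pairs among the g_i already reduce to 0 since G is a Gröbner basis):
g_1 = u^3 + uv + u, LT = u^3.
g_2 = v^2 + u, LT = v^2.
r = u^2 + uv + u, LT = u^2.

S(g_1,r): lcm = u^3. S = u^2v + u^2 + uv + u.
  leading term u^2v: subtract (v)·r from u^2v + u^2 + uv + u → uv^2 + u^2 + u
  leading term uv^2: subtract (u)·g_2 from uv^2 + u^2 + u → u
  leading term u: no divisor's leading term divides it; move u to the remainder.
  remainder u ≠ 0; add m_4 = u to the basis.

The other S-polynomials (S(g_1,g_2), S(g_2,r), S(g_1,m_4), S(g_2,m_4), S(r,m_4)) all reduce to 0 modulo the current basis, so we have a Gröbner basis.
Inter-reduce: drop elements whose leading term is divisible by another's, tail-reduce, and make monic.
Reduced Gröbner basis: {v^2, u}.
The reduced Gröbner basis of I + (p) is {v^2, u} ≠ {1}, a proper ideal, so the enlarged system stays consistent: p is independent of I, with normal form u^2 + uv + u.

u^4 + u^2v + uv + u is independent of I; its normal form modulo I is u^2 + uv + u.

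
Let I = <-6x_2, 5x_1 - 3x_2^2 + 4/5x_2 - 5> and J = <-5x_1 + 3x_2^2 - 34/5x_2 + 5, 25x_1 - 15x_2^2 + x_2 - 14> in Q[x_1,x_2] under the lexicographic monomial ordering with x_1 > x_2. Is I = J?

Equality of ideals is decidable: compute both reduced Gröbner bases (unique for the ordering) and check whether they agree.
Buchberger on the first generating set:
f_1 = -6x_2, LT = x_2.
f_2 = 5x_1 - 3x_2^2 + 4/5x_2 - 5, LT = x_1.

The S-polynomials (S(f_1,f_2)) all reduce to 0 modulo the current basis, so we have a Gröbner basis.
Inter-reduce: drop elements whose leading term is divisible by another's, tail-reduce, and make monic.
Reduced Gröbner basis: {x_1 - 1, x_2}.

Buchberger on the second generating set:
h_1 = -5x_1 + 3x_2^2 - 34/5x_2 + 5, LT = x_1.
h_2 = 25x_1 - 15x_2^2 + x_2 - 14, LT = x_1.

S(h_1,h_2): lcm = x_1. S = 33/25x_2 - 11/25.
  reduce S modulo (h_1, h_2):
  remainder 33/25x_2 - 11/25 ≠ 0; add k_3 = 33/25x_2 - 11/25 to the basis.

The other S-polynomials (S(h_1,k_3), S(h_2,k_3)) all reduce to 0 modulo the current basis, so we have a Gröbner basis.
Inter-reduce: drop elements whose leading term is divisible by another's, tail-reduce, and make monic.
Reduced Gröbner basis: {x_1 - 46/75, x_2 - 1/3}.

These differ, so the ideals are not equal.

No, the ideals differ.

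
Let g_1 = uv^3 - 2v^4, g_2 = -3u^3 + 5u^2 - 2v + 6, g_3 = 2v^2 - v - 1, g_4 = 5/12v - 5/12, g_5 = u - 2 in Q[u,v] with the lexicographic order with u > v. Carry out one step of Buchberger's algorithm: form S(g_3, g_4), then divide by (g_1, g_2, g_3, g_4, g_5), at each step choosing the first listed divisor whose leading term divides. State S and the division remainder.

lcm(LM(g_3), LM(g_4)) = v^2.
S = (lcm/LT(g_3))·g_3 − (lcm/LT(g_4))·g_4 = 1/2v - 1/2.
Reduce S modulo (g_1, g_2, g_3, g_4, g_5) in that order:
  leading term v: subtract (6/5)·g_4 from 1/2v - 1/2 → 0
The remainder is 0, so this S-polynomial contributes no new basis element.

S(g_3, g_4) = 1/2v - 1/2; remainder on division = 0.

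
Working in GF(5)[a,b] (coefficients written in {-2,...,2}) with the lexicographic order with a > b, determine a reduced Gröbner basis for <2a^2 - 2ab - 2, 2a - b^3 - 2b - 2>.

f_1 = 2a^2 - 2ab - 2, LT = a^2.
f_2 = 2a - b^3 - 2b - 2, LT = a.

S(f_1,f_2): lcm = a^2. S = -2ab^3 + a - 1.
  leading term ab^3: subtract (-b^3)·f_2 from -2ab^3 + a - 1 → a - b^6 - 2b^4 - 2b^3 - 1
  leading term a: subtract (-2)·f_2 from a - b^6 - 2b^4 - 2b^3 - 1 → -b^6 - 2b^4 + b^3 + b
  leading term b^6: no divisor's leading term divides it; move -b^6 to the remainder.
  leading term b^4: no divisor's leading term divides it; move -2b^4 to the remainder.
  leading term b^3: no divisor's leading term divides it; move b^3 to the remainder.
  leading term b: no divisor's leading term divides it; move b to the remainder.
  remainder -b^6 - 2b^4 + b^3 + b ≠ 0; add g_3 = -b^6 - 2b^4 + b^3 + b to the basis.

The other S-polynomials (S(f_1,g_3), S(f_2,g_3)) all reduce to 0 modulo the current basis, so we have a Gröbner basis.
Inter-reduce: drop elements whose leading term is divisible by another's, tail-reduce, and make monic.

G = {a + 2b^3 - b - 1, b^6 + 2b^4 - b^3 - b}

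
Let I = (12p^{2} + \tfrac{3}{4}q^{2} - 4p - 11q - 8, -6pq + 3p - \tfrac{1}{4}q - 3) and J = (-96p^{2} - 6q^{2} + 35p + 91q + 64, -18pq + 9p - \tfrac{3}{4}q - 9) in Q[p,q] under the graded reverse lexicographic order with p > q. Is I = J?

No, the ideals differ.

Two ideals are equal iff their reduced Gröbner bases coincide (the reduced basis is unique for a fixed ordering).
Buchberger on the first generating set:
f_1 = 12p^{2} + \tfrac{3}{4}q^{2} - 4p - 11q - 8, LT = p^{2}.
f_2 = -6pq + 3p - \tfrac{1}{4}q - 3, LT = pq.

S(f_1,f_2): lcm = p^{2}q. S = \tfrac{1}{16}q^{3} + \tfrac{1}{2}p^{2} - \tfrac{3}{8}pq - \tfrac{11}{12}q^{2} - \tfrac{1}{2}p - \tfrac{2}{3}q.
  leading term q^{3}: no divisor's leading term divides it; move \tfrac{1}{16}q^{3} to the remainder.
  leading term p^{2}: subtract (\tfrac{1}{24})·f_1 from \tfrac{1}{2}p^{2} - \tfrac{3}{8}pq - \tfrac{11}{12}q^{2} - \tfrac{1}{2}p - \tfrac{2}{3}q → -\tfrac{3}{8}pq - \tfrac{91}{96}q^{2} - \tfrac{1}{3}p - \tfrac{5}{24}q + \tfrac{1}{3}
  leading term pq: subtract (\tfrac{1}{16})·f_2 from -\tfrac{3}{8}pq - \tfrac{91}{96}q^{2} - \tfrac{1}{3}p - \tfrac{5}{24}q + \tfrac{1}{3} → -\tfrac{91}{96}q^{2} - \tfrac{25}{48}p - \tfrac{37}{192}q + \tfrac{25}{48}
  leading term q^{2}: no divisor's leading term divides it; move -\tfrac{91}{96}q^{2} to the remainder.
  leading term p: no divisor's leading term divides it; move -\tfrac{25}{48}p to the remainder.
  leading term q: no divisor's leading term divides it; move -\tfrac{37}{192}q to the remainder.
  leading term 1: no divisor's leading term divides it; move \tfrac{25}{48} to the remainder.
  remainder \tfrac{1}{16}q^{3} - \tfrac{91}{96}q^{2} - \tfrac{25}{48}p - \tfrac{37}{192}q + \tfrac{25}{48} ≠ 0; add g_3 = \tfrac{1}{16}q^{3} - \tfrac{91}{96}q^{2} - \tfrac{25}{48}p - \tfrac{37}{192}q + \tfrac{25}{48} to the basis.

The other S-polynomials (S(f_1,g_3), S(f_2,g_3)) all reduce to 0 modulo the current basis, so we have a Gröbner basis.
Inter-reduce: drop elements whose leading term is divisible by another's, tail-reduce, and make monic.
Reduced Gröbner basis: {q^{3} - \tfrac{91}{6}q^{2} - \tfrac{25}{3}p - \tfrac{37}{12}q + \tfrac{25}{3}, p^{2} + \tfrac{1}{16}q^{2} - \tfrac{1}{3}p - \tfrac{11}{12}q - \tfrac{2}{3}, pq - \tfrac{1}{2}p + \tfrac{1}{24}q + \tfrac{1}{2}}.

Buchberger on the second generating set:
h_1 = -96p^{2} - 6q^{2} + 35p + 91q + 64, LT = p^{2}.
h_2 = -18pq + 9p - \tfrac{3}{4}q - 9, LT = pq.

S(h_1,h_2): lcm = p^{2}q. S = \tfrac{1}{16}q^{3} + \tfrac{1}{2}p^{2} - \tfrac{13}{32}pq - \tfrac{91}{96}q^{2} - \tfrac{1}{2}p - \tfrac{2}{3}q.
  leading term q^{3}: no divisor's leading term divides it; move \tfrac{1}{16}q^{3} to the remainder.
  leading term p^{2}: subtract (-\tfrac{1}{192})·h_1 from \tfrac{1}{2}p^{2} - \tfrac{13}{32}pq - \tfrac{91}{96}q^{2} - \tfrac{1}{2}p - \tfrac{2}{3}q → -\tfrac{13}{32}pq - \tfrac{47}{48}q^{2} - \tfrac{61}{192}p - \tfrac{37}{192}q + \tfrac{1}{3}
  leading term pq: subtract (\tfrac{13}{576})·h_2 from -\tfrac{13}{32}pq - \tfrac{47}{48}q^{2} - \tfrac{61}{192}p - \tfrac{37}{192}q + \tfrac{1}{3} → -\tfrac{47}{48}q^{2} - \tfrac{25}{48}p - \tfrac{45}{256}q + \tfrac{103}{192}
  leading term q^{2}: no divisor's leading term divides it; move -\tfrac{47}{48}q^{2} to the remainder.
  leading term p: no divisor's leading term divides it; move -\tfrac{25}{48}p to the remainder.
  leading term q: no divisor's leading term divides it; move -\tfrac{45}{256}q to the remainder.
  leading term 1: no divisor's leading term divides it; move \tfrac{103}{192} to the remainder.
  remainder \tfrac{1}{16}q^{3} - \tfrac{47}{48}q^{2} - \tfrac{25}{48}p - \tfrac{45}{256}q + \tfrac{103}{192} ≠ 0; add k_3 = \tfrac{1}{16}q^{3} - \tfrac{47}{48}q^{2} - \tfrac{25}{48}p - \tfrac{45}{256}q + \tfrac{103}{192} to the basis.

The other S-polynomials (S(h_1,k_3), S(h_2,k_3)) all reduce to 0 modulo the current basis, so we have a Gröbner basis.
Inter-reduce: drop elements whose leading term is divisible by another's, tail-reduce, and make monic.
Reduced Gröbner basis: {q^{3} - \tfrac{47}{3}q^{2} - \tfrac{25}{3}p - \tfrac{45}{16}q + \tfrac{103}{12}, p^{2} + \tfrac{1}{16}q^{2} - \tfrac{35}{96}p - \tfrac{91}{96}q - \tfrac{2}{3}, pq - \tfrac{1}{2}p + \tfrac{1}{24}q + \tfrac{1}{2}}.

Since the reduced bases disagree, the two ideals are not the same.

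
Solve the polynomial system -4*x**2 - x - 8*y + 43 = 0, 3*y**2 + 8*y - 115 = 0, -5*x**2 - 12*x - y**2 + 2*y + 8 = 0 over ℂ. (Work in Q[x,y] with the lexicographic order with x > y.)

Compute a lex Gröbner basis by Buchberger's algorithm.
f_1 = -4*x**2 - x - 8*y + 43, LT = x**2.
f_2 = 3*y**2 + 8*y - 115, LT = y**2.
f_3 = -5*x**2 - 12*x - y**2 + 2*y + 8, LT = x**2.

S(f_1,f_3): lcm = x**2. S = -43/20*x - 1/5*y**2 + 12/5*y - 183/20.
  reduce S modulo (f_1, f_2, f_3):
  remainder -43/20*x + 44/15*y - 1009/60 ≠ 0; add h_4 = -43/20*x + 44/15*y - 1009/60 to the basis.

S(f_1,h_4): lcm = x**2. S = 176/129*x*y - 3907/516*x + 2*y - 43/4.
  reduce S modulo (f_1, f_2, f_3, h_4):
  remainder -1196438/49923*y + 5982190/49923 ≠ 0; add h_5 = -1196438/49923*y + 5982190/49923 to the basis.

The other S-polynomials (S(f_1,f_2), S(f_2,f_3), S(f_2,h_4), S(f_3,h_4), S(f_1,h_5), S(f_2,h_5), S(f_3,h_5), S(h_4,h_5)) all reduce to 0 modulo the current basis, so we have a Gröbner basis.
Inter-reduce: drop elements whose leading term is divisible by another's, tail-reduce, and make monic.
Reduced Gröbner basis: {x + 1, y - 5}.

A lex Gröbner basis eliminates variables successively. Here y - 5 depends only on y, with roots {5}; lifting each root through the earlier basis elements recovers the full solutions.
  y = 5: the earlier basis element becomes x + 1 = 0, giving x = -1 — point (-1, 5).

{(-1, 5)}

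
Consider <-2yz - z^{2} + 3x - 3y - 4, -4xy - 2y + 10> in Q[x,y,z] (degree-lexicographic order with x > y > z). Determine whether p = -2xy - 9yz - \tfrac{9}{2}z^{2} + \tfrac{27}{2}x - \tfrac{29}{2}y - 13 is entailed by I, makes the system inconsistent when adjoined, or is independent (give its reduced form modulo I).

First compute the reduced Gröbner basis of I by Buchberger's algorithm.
f_1 = -2yz - z^{2} + 3x - 3y - 4, LT = yz.
f_2 = -4xy - 2y + 10, LT = xy.

S(f_1,f_2): lcm = xyz. S = \tfrac{1}{2}xz^{2} - \tfrac{3}{2}x^{2} + \tfrac{3}{2}xy - \tfrac{1}{2}yz + 2x + \tfrac{5}{2}z.
  leading term xz^{2}: no divisor's leading term divides it; move \tfrac{1}{2}xz^{2} to the remainder.
  leading term x^{2}: no divisor's leading term divides it; move -\tfrac{3}{2}x^{2} to the remainder.
  leading term xy: subtract (-\tfrac{3}{8})·f_2 from \tfrac{3}{2}xy - \tfrac{1}{2}yz + 2x + \tfrac{5}{2}z → -\tfrac{1}{2}yz + 2x - \tfrac{3}{4}y + \tfrac{5}{2}z + \tfrac{15}{4}
  leading term yz: subtract (\tfrac{1}{4})·f_1 from -\tfrac{1}{2}yz + 2x - \tfrac{3}{4}y + \tfrac{5}{2}z + \tfrac{15}{4} → \tfrac{1}{4}z^{2} + \tfrac{5}{4}x + \tfrac{5}{2}z + \tfrac{19}{4}
  leading term z^{2}: no divisor's leading term divides it; move \tfrac{1}{4}z^{2} to the remainder.
  leading term x: no divisor's leading term divides it; move \tfrac{5}{4}x to the remainder.
  leading term z: no divisor's leading term divides it; move \tfrac{5}{2}z to the remainder.
  leading term 1: no divisor's leading term divides it; move \tfrac{19}{4} to the remainder.
  remainder \tfrac{1}{2}xz^{2} - \tfrac{3}{2}x^{2} + \tfrac{1}{4}z^{2} + \tfrac{5}{4}x + \tfrac{5}{2}z + \tfrac{19}{4} ≠ 0; add h_3 = \tfrac{1}{2}xz^{2} - \tfrac{3}{2}x^{2} + \tfrac{1}{4}z^{2} + \tfrac{5}{4}x + \tfrac{5}{2}z + \tfrac{19}{4} to the basis.

S(f_1,h_3): lcm = xyz^{2}. S = \tfrac{1}{2}xz^{3} + 3x^{2}y - \tfrac{3}{2}x^{2}z + \tfrac{3}{2}xyz - \tfrac{1}{2}yz^{2} - \tfrac{5}{2}xy + 2xz - 5yz - \tfrac{19}{2}y.
  leading term xz^{3}: subtract (z)·h_3 from \tfrac{1}{2}xz^{3} + 3x^{2}y - \tfrac{3}{2}x^{2}z + \tfrac{3}{2}xyz - \tfrac{1}{2}yz^{2} - \tfrac{5}{2}xy + 2xz - 5yz - \tfrac{19}{2}y → 3x^{2}y + \tfrac{3}{2}xyz - \tfrac{1}{2}yz^{2} - \tfrac{1}{4}z^{3} - \tfrac{5}{2}xy + \tfrac{3}{4}xz - 5yz - \tfrac{5}{2}z^{2} - \tfrac{19}{2}y - \tfrac{19}{4}z
  leading term x^{2}y: subtract (-\tfrac{3}{4}x)·f_2 from 3x^{2}y + \tfrac{3}{2}xyz - \tfrac{1}{2}yz^{2} - \tfrac{1}{4}z^{3} - \tfrac{5}{2}xy + \tfrac{3}{4}xz - 5yz - \tfrac{5}{2}z^{2} - \tfrac{19}{2}y - \tfrac{19}{4}z → \tfrac{3}{2}xyz - \tfrac{1}{2}yz^{2} - \tfrac{1}{4}z^{3} - 4xy + \tfrac{3}{4}xz - 5yz - \tfrac{5}{2}z^{2} + \tfrac{15}{2}x - \tfrac{19}{2}y - \tfrac{19}{4}z
  leading term xyz: subtract (-\tfrac{3}{4}x)·f_1 from \tfrac{3}{2}xyz - \tfrac{1}{2}yz^{2} - \tfrac{1}{4}z^{3} - 4xy + \tfrac{3}{4}xz - 5yz - \tfrac{5}{2}z^{2} + \tfrac{15}{2}x - \tfrac{19}{2}y - \tfrac{19}{4}z → -\tfrac{3}{4}xz^{2} - \tfrac{1}{2}yz^{2} - \tfrac{1}{4}z^{3} + \tfrac{9}{4}x^{2} - \tfrac{25}{4}xy + \tfrac{3}{4}xz - 5yz - \tfrac{5}{2}z^{2} + \tfrac{9}{2}x - \tfrac{19}{2}y - \tfrac{19}{4}z
  leading term xz^{2}: subtract (-\tfrac{3}{2})·h_3 from -\tfrac{3}{4}xz^{2} - \tfrac{1}{2}yz^{2} - \tfrac{1}{4}z^{3} + \tfrac{9}{4}x^{2} - \tfrac{25}{4}xy + \tfrac{3}{4}xz - 5yz - \tfrac{5}{2}z^{2} + \tfrac{9}{2}x - \tfrac{19}{2}y - \tfrac{19}{4}z → -\tfrac{1}{2}yz^{2} - \tfrac{1}{4}z^{3} - \tfrac{25}{4}xy + \tfrac{3}{4}xz - 5yz - \tfrac{17}{8}z^{2} + \tfrac{51}{8}x - \tfrac{19}{2}y - z + \tfrac{57}{8}
  leading term yz^{2}: subtract (\tfrac{1}{4}z)·f_1 from -\tfrac{1}{2}yz^{2} - \tfrac{1}{4}z^{3} - \tfrac{25}{4}xy + \tfrac{3}{4}xz - 5yz - \tfrac{17}{8}z^{2} + \tfrac{51}{8}x - \tfrac{19}{2}y - z + \tfrac{57}{8} → -\tfrac{25}{4}xy - \tfrac{17}{4}yz - \tfrac{17}{8}z^{2} + \tfrac{51}{8}x - \tfrac{19}{2}y + \tfrac{57}{8}
  leading term xy: subtract (\tfrac{25}{16})·f_2 from -\tfrac{25}{4}xy - \tfrac{17}{4}yz - \tfrac{17}{8}z^{2} + \tfrac{51}{8}x - \tfrac{19}{2}y + \tfrac{57}{8} → -\tfrac{17}{4}yz - \tfrac{17}{8}z^{2} + \tfrac{51}{8}x - \tfrac{51}{8}y - \tfrac{17}{2}
  leading term yz: subtract (\tfrac{17}{8})·f_1 from -\tfrac{17}{4}yz - \tfrac{17}{8}z^{2} + \tfrac{51}{8}x - \tfrac{51}{8}y - \tfrac{17}{2} → 0
  remainder 0.

S(f_2,h_3): lcm = xyz^{2}. S = 3x^{2}y - \tfrac{5}{2}xy - 5yz - \tfrac{5}{2}z^{2} - \tfrac{19}{2}y.
  leading term x^{2}y: subtract (-\tfrac{3}{4}x)·f_2 from 3x^{2}y - \tfrac{5}{2}xy - 5yz - \tfrac{5}{2}z^{2} - \tfrac{19}{2}y → -4xy - 5yz - \tfrac{5}{2}z^{2} + \tfrac{15}{2}x - \tfrac{19}{2}y
  leading term xy: subtract (1)·f_2 from -4xy - 5yz - \tfrac{5}{2}z^{2} + \tfrac{15}{2}x - \tfrac{19}{2}y → -5yz - \tfrac{5}{2}z^{2} + \tfrac{15}{2}x - \tfrac{15}{2}y - 10
  leading term yz: subtract (\tfrac{5}{2})·f_1 from -5yz - \tfrac{5}{2}z^{2} + \tfrac{15}{2}x - \tfrac{15}{2}y - 10 → 0
  remainder 0.

Every S-polynomial of the final basis reduces to 0, so we have a Gröbner basis.
Inter-reduce: drop elements whose leading term is divisible by another's, tail-reduce, and make monic.
Reduced Gröbner basis: {xz^{2} - 3x^{2} + \tfrac{1}{2}z^{2} + \tfrac{5}{2}x + 5z + \tfrac{19}{2}, xy + \tfrac{1}{2}y - \tfrac{5}{2}, yz + \tfrac{1}{2}z^{2} - \tfrac{3}{2}x + \tfrac{3}{2}y + 2}.
Label its elements g_1 = xz^{2} - 3x^{2} + \tfrac{1}{2}z^{2} + \tfrac{5}{2}x + 5z + \tfrac{19}{2}, g_2 = xy + \tfrac{1}{2}y - \tfrac{5}{2}, g_3 = yz + \tfrac{1}{2}z^{2} - \tfrac{3}{2}x + \tfrac{3}{2}y + 2.

Reduce p = -2xy - 9yz - \tfrac{9}{2}z^{2} + \tfrac{27}{2}x - \tfrac{29}{2}y - 13 modulo G:
  leading term xy: subtract (-2)·g_2 from -2xy - 9yz - \tfrac{9}{2}z^{2} + \tfrac{27}{2}x - \tfrac{29}{2}y - 13 → -9yz - \tfrac{9}{2}z^{2} + \tfrac{27}{2}x - \tfrac{27}{2}y - 18
  leading term yz: subtract (-9)·g_3 from -9yz - \tfrac{9}{2}z^{2} + \tfrac{27}{2}x - \tfrac{27}{2}y - 18 → 0
  normal form = 0.
Since the normal form is 0, p ∈ I.

-2xy - 9yz - \tfrac{9}{2}z^{2} + \tfrac{27}{2}x - \tfrac{29}{2}y - 13 lies in I (it reduces to 0).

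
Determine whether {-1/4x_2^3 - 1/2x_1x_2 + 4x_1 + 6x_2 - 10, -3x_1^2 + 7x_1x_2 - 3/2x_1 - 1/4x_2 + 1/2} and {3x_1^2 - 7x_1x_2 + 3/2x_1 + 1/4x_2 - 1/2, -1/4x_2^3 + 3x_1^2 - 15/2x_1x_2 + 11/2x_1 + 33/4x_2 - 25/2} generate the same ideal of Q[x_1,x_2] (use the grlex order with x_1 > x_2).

Two ideals are equal iff their reduced Gröbner bases coincide (the reduced basis is unique for a fixed ordering).
Buchberger on the first generating set:
f_1 = -1/4x_2^3 - 1/2x_1x_2 + 4x_1 + 6x_2 - 10, LT = x_2^3.
f_2 = -3x_1^2 + 7x_1x_2 - 3/2x_1 - 1/4x_2 + 1/2, LT = x_1^2.

S(f_1,f_2): leading monomials are coprime, so the S-polynomial reduces to 0 (Buchberger's first criterion).
Every S-polynomial of the final basis reduces to 0, so we have a Gröbner basis.
Inter-reduce: drop elements whose leading term is divisible by another's, tail-reduce, and make monic.
Reduced Gröbner basis: {x_2^3 + 2x_1x_2 - 16x_1 - 24x_2 + 40, x_1^2 - 7/3x_1x_2 + 1/2x_1 + 1/12x_2 - 1/6}.

Buchberger on the second generating set:
h_1 = 3x_1^2 - 7x_1x_2 + 3/2x_1 + 1/4x_2 - 1/2, LT = x_1^2.
h_2 = -1/4x_2^3 + 3x_1^2 - 15/2x_1x_2 + 11/2x_1 + 33/4x_2 - 25/2, LT = x_2^3.

S(h_1,h_2): leading monomials are coprime, so the S-polynomial reduces to 0 (Buchberger's first criterion).
Every S-polynomial of the final basis reduces to 0, so we have a Gröbner basis.
Inter-reduce: drop elements whose leading term is divisible by another's, tail-reduce, and make monic.
Reduced Gröbner basis: {x_2^3 + 2x_1x_2 - 16x_1 - 32x_2 + 48, x_1^2 - 7/3x_1x_2 + 1/2x_1 + 1/12x_2 - 1/6}.

The bases are distinct; the ideals are different.
The choice of monomial ordering does not affect the verdict — as long as both bases are computed under the same ordering, their equality decides ideal equality.

No, the ideals differ.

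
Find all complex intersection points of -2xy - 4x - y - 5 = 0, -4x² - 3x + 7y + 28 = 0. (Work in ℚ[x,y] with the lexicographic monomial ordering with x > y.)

{(1, -3), (-9/8 + sqrt(137)/8, -71/28 - 3*sqrt(137)/28), (-sqrt(137)/8 - 9/8, -71/28 + 3*sqrt(137)/28)}

Compute a lex Gröbner basis by Buchberger's algorithm.
f_1 = -2xy - 4x - y - 5, LT = xy.
f_2 = -4x² - 3x + 7y + 28, LT = x².

S(f_1,f_2): lcm = x²y. S = 2x² - ¼xy + 5/2x + 7/4y² + 7y.
  leading term x²: subtract (-½)·f_2 from 2x² - ¼xy + 5/2x + 7/4y² + 7y → -¼xy + x + 7/4y² + 21/2y + 14
  leading term xy: subtract (⅛)·f_1 from -¼xy + x + 7/4y² + 21/2y + 14 → 3/2x + 7/4y² + 85/8y + 117/8
  leading term x: no divisor's leading term divides it; move 3/2x to the remainder.
  leading term y²: no divisor's leading term divides it; move 7/4y² to the remainder.
  leading term y: no divisor's leading term divides it; move 85/8y to the remainder.
  leading term 1: no divisor's leading term divides it; move 117/8 to the remainder.
  remainder 3/2x + 7/4y² + 85/8y + 117/8 ≠ 0; add h_3 = 3/2x + 7/4y² + 85/8y + 117/8 to the basis.

S(f_1,h_3): lcm = xy. S = 2x - 7/6y³ - 85/12y² - 37/4y + 5/2.
  leading term x: subtract (4/3)·h_3 from 2x - 7/6y³ - 85/12y² - 37/4y + 5/2 → -7/6y³ - 113/12y² - 281/12y - 17
  leading term y³: no divisor's leading term divides it; move -7/6y³ to the remainder.
  leading term y²: no divisor's leading term divides it; move -113/12y² to the remainder.
  leading term y: no divisor's leading term divides it; move -281/12y to the remainder.
  leading term 1: no divisor's leading term divides it; move -17 to the remainder.
  remainder -7/6y³ - 113/12y² - 281/12y - 17 ≠ 0; add h_4 = -7/6y³ - 113/12y² - 281/12y - 17 to the basis.

S(f_2,h_3): lcm = x². S = -7/6xy² - 85/12xy - 9x - 7/4y - 7.
  leading term xy²: subtract (7/12y)·f_1 from -7/6xy² - 85/12xy - 9x - 7/4y - 7 → -19/4xy - 9x + 7/12y² + 7/6y - 7
  leading term xy: subtract (19/8)·f_1 from -19/4xy - 9x + 7/12y² + 7/6y - 7 → ½x + 7/12y² + 85/24y + 39/8
  leading term x: subtract (⅓)·h_3 from ½x + 7/12y² + 85/24y + 39/8 → 0
  remainder 0.

S(f_1,h_4): lcm = xy³. S = -85/14xy² - 281/14xy - 102/7x + ½y³ + 5/2y².
  leading term xy²: subtract (85/28y)·f_1 from -85/14xy² - 281/14xy - 102/7x + ½y³ + 5/2y² → -111/14xy - 102/7x + ½y³ + 155/28y² + 425/28y
  leading term xy: subtract (111/28)·f_1 from -111/14xy - 102/7x + ½y³ + 155/28y² + 425/28y → 9/7x + ½y³ + 155/28y² + 134/7y + 555/28
  leading term x: subtract (6/7)·h_3 from 9/7x + ½y³ + 155/28y² + 134/7y + 555/28 → ½y³ + 113/28y² + 281/28y + 51/7
  leading term y³: subtract (-3/7)·h_4 from ½y³ + 113/28y² + 281/28y + 51/7 → 0
  remainder 0.

S(f_2,h_4): leading monomials are coprime, so the S-polynomial reduces to 0 (Buchberger's first criterion).
S(h_3,h_4): leading monomials are coprime, so the S-polynomial reduces to 0 (Buchberger's first criterion).
Every S-polynomial of the final basis reduces to 0, so we have a Gröbner basis.
Inter-reduce: drop elements whose leading term is divisible by another's, tail-reduce, and make monic.
Reduced Gröbner basis: {x + 7/6y² + 85/12y + 39/4, y³ + 113/14y² + 281/14y + 102/7}.

From the last basis element, y³ + 113/14y² + 281/14y + 102/7 = 0, so y takes values in {-3, -71/28 - 3*sqrt(137)/28, -71/28 + 3*sqrt(137)/28}. Each choice, substituted upward through the basis, yields the corresponding point(s) of the solution set.
  y = -3: the earlier basis element becomes x - 1 = 0, giving x = 1 — point (1, -3).
  y = -71/28 - 3*sqrt(137)/28: the earlier basis element becomes x - sqrt(137)/8 + 9/8 = 0, giving x = -9/8 + sqrt(137)/8 — point (-9/8 + sqrt(137)/8, -71/28 - 3*sqrt(137)/28).
  y = -71/28 + 3*sqrt(137)/28: the earlier basis element becomes x + 9/8 + sqrt(137)/8 = 0, giving x = -sqrt(137)/8 - 9/8 — point (-sqrt(137)/8 - 9/8, -71/28 + 3*sqrt(137)/28).
Check: every point annihilates each of the original generators.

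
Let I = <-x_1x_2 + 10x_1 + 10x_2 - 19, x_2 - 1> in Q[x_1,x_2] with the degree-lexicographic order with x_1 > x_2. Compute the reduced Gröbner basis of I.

G = {x_1 - 1, x_2 - 1}

f_1 = -x_1x_2 + 10x_1 + 10x_2 - 19, LT = x_1x_2.
f_2 = x_2 - 1, LT = x_2.

S(f_1,f_2): lcm = x_1x_2. S = -9x_1 - 10x_2 + 19.
  leading term x_1: no divisor's leading term divides it; move -9x_1 to the remainder.
  leading term x_2: subtract (-10)·f_2 from -10x_2 + 19 → 9
  leading term 1: no divisor's leading term divides it; move 9 to the remainder.
  remainder -9x_1 + 9 ≠ 0; add g_3 = -9x_1 + 9 to the basis.

S(f_1,g_3): lcm = x_1x_2. S = -10x_1 - 9x_2 + 19.
  leading term x_1: subtract (10/9)·g_3 from -10x_1 - 9x_2 + 19 → -9x_2 + 9
  leading term x_2: subtract (-9)·f_2 from -9x_2 + 9 → 0
  remainder 0.

S(f_2,g_3): leading monomials are coprime, so the S-polynomial reduces to 0 (Buchberger's first criterion).
Every S-polynomial of the final basis reduces to 0, so we have a Gröbner basis.
Inter-reduce: drop elements whose leading term is divisible by another's, tail-reduce, and make monic.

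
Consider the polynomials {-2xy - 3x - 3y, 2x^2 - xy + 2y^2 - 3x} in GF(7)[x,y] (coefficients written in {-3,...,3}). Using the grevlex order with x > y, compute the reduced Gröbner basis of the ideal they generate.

G = {y^3 - 3y^2 - 3x + y, x^2 + y^2 + x - y, xy - 2x - 2y}

f_1 = -2xy - 3x - 3y, LT = xy.
f_2 = 2x^2 - xy + 2y^2 - 3x, LT = x^2.

S(f_1,f_2): lcm = x^2y. S = -3xy^2 - y^3 - 2x^2 + 3xy.
  reduce S modulo (f_1, f_2):
  remainder -y^3 + 3y^2 + 3x - y ≠ 0; add g_3 = -y^3 + 3y^2 + 3x - y to the basis.

The other S-polynomials (S(f_1,g_3), S(f_2,g_3)) all reduce to 0 modulo the current basis, so we have a Gröbner basis.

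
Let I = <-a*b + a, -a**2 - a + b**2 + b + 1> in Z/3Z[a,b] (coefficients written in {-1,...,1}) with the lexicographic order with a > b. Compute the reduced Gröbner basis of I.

G = {a**2 + a - b**2 - b - 1, a*b - a, b**3 - 1}

f_1 = -a*b + a, LT = a*b.
f_2 = -a**2 - a + b**2 + b + 1, LT = a**2.

S(f_1,f_2): lcm = a**2*b. S = -a**2 - a*b + b**3 + b**2 + b.
  leading term a**2: subtract (1)·f_2 from -a**2 - a*b + b**3 + b**2 + b → -a*b + a + b**3 - 1
  leading term a*b: subtract (1)·f_1 from -a*b + a + b**3 - 1 → b**3 - 1
  leading term b**3: no divisor's leading term divides it; move b**3 to the remainder.
  leading term 1: no divisor's leading term divides it; move -1 to the remainder.
  remainder b**3 - 1 ≠ 0; add g_3 = b**3 - 1 to the basis.

The other S-polynomials (S(f_1,g_3), S(f_2,g_3)) all reduce to 0 modulo the current basis, so we have a Gröbner basis.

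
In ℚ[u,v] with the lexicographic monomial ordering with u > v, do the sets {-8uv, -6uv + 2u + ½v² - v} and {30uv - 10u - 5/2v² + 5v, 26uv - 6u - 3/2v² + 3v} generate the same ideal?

Two ideals are equal iff their reduced Gröbner bases coincide (the reduced basis is unique for a fixed ordering).
Buchberger on the first generating set:
f_1 = -8uv, LT = uv.
f_2 = -6uv + 2u + ½v² - v, LT = uv.

S(f_1,f_2): lcm = uv. S = ⅓u + 1/12v² - ⅙v.
  leading term u: no divisor's leading term divides it; move ⅓u to the remainder.
  leading term v²: no divisor's leading term divides it; move 1/12v² to the remainder.
  leading term v: no divisor's leading term divides it; move -⅙v to the remainder.
  remainder ⅓u + 1/12v² - ⅙v ≠ 0; add g_3 = ⅓u + 1/12v² - ⅙v to the basis.

S(f_1,g_3): lcm = uv. S = -¼v³ + ½v².
  leading term v³: no divisor's leading term divides it; move -¼v³ to the remainder.
  leading term v²: no divisor's leading term divides it; move ½v² to the remainder.
  remainder -¼v³ + ½v² ≠ 0; add g_4 = -¼v³ + ½v² to the basis.

S(f_2,g_3): lcm = uv. S = -⅓u - ¼v³ + 5/12v² + ⅙v.
  leading term u: subtract (-1)·g_3 from -⅓u - ¼v³ + 5/12v² + ⅙v → -¼v³ + ½v²
  leading term v³: subtract (1)·g_4 from -¼v³ + ½v² → 0
  remainder 0.

S(f_1,g_4): lcm = uv³. S = 2uv².
  leading term uv²: subtract (-¼v)·f_1 from 2uv² → 0
  remainder 0.

S(f_2,g_4): lcm = uv³. S = 5/3uv² - 1/12v⁴ + ⅙v³.
  leading term uv²: subtract (-5/24v)·f_1 from 5/3uv² - 1/12v⁴ + ⅙v³ → -1/12v⁴ + ⅙v³
  leading term v⁴: subtract (⅓v)·g_4 from -1/12v⁴ + ⅙v³ → 0
  remainder 0.

S(g_3,g_4): leading monomials are coprime, so the S-polynomial reduces to 0 (Buchberger's first criterion).
Every S-polynomial of the final basis reduces to 0, so we have a Gröbner basis.
Inter-reduce: drop elements whose leading term is divisible by another's, tail-reduce, and make monic.
Reduced Gröbner basis: {u + ¼v² - ½v, v³ - 2v²}.

Buchberger on the second generating set:
h_1 = 30uv - 10u - 5/2v² + 5v, LT = uv.
h_2 = 26uv - 6u - 3/2v² + 3v, LT = uv.

S(h_1,h_2): lcm = uv. S = -4/39u - 1/39v² + 2/39v.
  leading term u: no divisor's leading term divides it; move -4/39u to the remainder.
  leading term v²: no divisor's leading term divides it; move -1/39v² to the remainder.
  leading term v: no divisor's leading term divides it; move 2/39v to the remainder.
  remainder -4/39u - 1/39v² + 2/39v ≠ 0; add k_3 = -4/39u - 1/39v² + 2/39v to the basis.

S(h_1,k_3): lcm = uv. S = -⅓u - ¼v³ + 5/12v² + ⅙v.
  leading term u: subtract (13/4)·k_3 from -⅓u - ¼v³ + 5/12v² + ⅙v → -¼v³ + ½v²
  leading term v³: no divisor's leading term divides it; move -¼v³ to the remainder.
  leading term v²: no divisor's leading term divides it; move ½v² to the remainder.
  remainder -¼v³ + ½v² ≠ 0; add k_4 = -¼v³ + ½v² to the basis.

S(h_2,k_3): lcm = uv. S = -3/13u - ¼v³ + 23/52v² + 3/26v.
  leading term u: subtract (9/4)·k_3 from -3/13u - ¼v³ + 23/52v² + 3/26v → -¼v³ + ½v²
  leading term v³: subtract (1)·k_4 from -¼v³ + ½v² → 0
  remainder 0.

S(h_1,k_4): lcm = uv³. S = 5/3uv² - 1/12v⁴ + ⅙v³.
  leading term uv²: subtract (1/18v)·h_1 from 5/3uv² - 1/12v⁴ + ⅙v³ → 5/9uv - 1/12v⁴ + 11/36v³ - 5/18v²
  leading term uv: subtract (1/54)·h_1 from 5/9uv - 1/12v⁴ + 11/36v³ - 5/18v² → 5/27u - 1/12v⁴ + 11/36v³ - 25/108v² - 5/54v
  leading term u: subtract (-65/36)·k_3 from 5/27u - 1/12v⁴ + 11/36v³ - 25/108v² - 5/54v → -1/12v⁴ + 11/36v³ - 5/18v²
  leading term v⁴: subtract (⅓v)·k_4 from -1/12v⁴ + 11/36v³ - 5/18v² → 5/36v³ - 5/18v²
  leading term v³: subtract (-5/9)·k_4 from 5/36v³ - 5/18v² → 0
  remainder 0.

S(h_2,k_4): lcm = uv³. S = 23/13uv² - 3/52v⁴ + 3/26v³.
  leading term uv²: subtract (23/390v)·h_1 from 23/13uv² - 3/52v⁴ + 3/26v³ → 23/39uv - 3/52v⁴ + 41/156v³ - 23/78v²
  leading term uv: subtract (23/1170)·h_1 from 23/39uv - 3/52v⁴ + 41/156v³ - 23/78v² → 23/117u - 3/52v⁴ + 41/156v³ - 115/468v² - 23/234v
  leading term u: subtract (-23/12)·k_3 from 23/117u - 3/52v⁴ + 41/156v³ - 115/468v² - 23/234v → -3/52v⁴ + 41/156v³ - 23/78v²
  leading term v⁴: subtract (3/13v)·k_4 from -3/52v⁴ + 41/156v³ - 23/78v² → 23/156v³ - 23/78v²
  leading term v³: subtract (-23/39)·k_4 from 23/156v³ - 23/78v² → 0
  remainder 0.

S(k_3,k_4): leading monomials are coprime, so the S-polynomial reduces to 0 (Buchberger's first criterion).
Every S-polynomial of the final basis reduces to 0, so we have a Gröbner basis.
Inter-reduce: drop elements whose leading term is divisible by another's, tail-reduce, and make monic.
Reduced Gröbner basis: {u + ¼v² - ½v, v³ - 2v²}.

These coincide, so the ideals are equal.

Yes, the ideals are equal.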